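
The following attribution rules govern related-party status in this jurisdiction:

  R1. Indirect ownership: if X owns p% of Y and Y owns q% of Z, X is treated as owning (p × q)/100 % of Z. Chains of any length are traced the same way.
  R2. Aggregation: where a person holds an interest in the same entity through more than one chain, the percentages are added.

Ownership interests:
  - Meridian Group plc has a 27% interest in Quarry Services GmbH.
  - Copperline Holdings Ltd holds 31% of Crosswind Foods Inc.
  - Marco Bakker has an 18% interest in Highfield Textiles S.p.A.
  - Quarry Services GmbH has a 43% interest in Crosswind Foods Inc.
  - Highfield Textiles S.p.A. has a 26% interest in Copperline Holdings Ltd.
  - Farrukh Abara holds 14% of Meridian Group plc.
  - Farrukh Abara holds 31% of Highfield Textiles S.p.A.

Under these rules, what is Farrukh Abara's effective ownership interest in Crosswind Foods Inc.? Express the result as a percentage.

4.124%

Chain via Highfield Textiles S.p.A. → Copperline Holdings Ltd (R1): 31% × 26% × 31% = 2.4986% of Crosswind Foods Inc.
Chain via Meridian Group plc → Quarry Services GmbH (R1): 14% × 27% × 43% = 1.6254% of Crosswind Foods Inc.
Aggregating (R2): 2.4986% + 1.6254% = 4.124%.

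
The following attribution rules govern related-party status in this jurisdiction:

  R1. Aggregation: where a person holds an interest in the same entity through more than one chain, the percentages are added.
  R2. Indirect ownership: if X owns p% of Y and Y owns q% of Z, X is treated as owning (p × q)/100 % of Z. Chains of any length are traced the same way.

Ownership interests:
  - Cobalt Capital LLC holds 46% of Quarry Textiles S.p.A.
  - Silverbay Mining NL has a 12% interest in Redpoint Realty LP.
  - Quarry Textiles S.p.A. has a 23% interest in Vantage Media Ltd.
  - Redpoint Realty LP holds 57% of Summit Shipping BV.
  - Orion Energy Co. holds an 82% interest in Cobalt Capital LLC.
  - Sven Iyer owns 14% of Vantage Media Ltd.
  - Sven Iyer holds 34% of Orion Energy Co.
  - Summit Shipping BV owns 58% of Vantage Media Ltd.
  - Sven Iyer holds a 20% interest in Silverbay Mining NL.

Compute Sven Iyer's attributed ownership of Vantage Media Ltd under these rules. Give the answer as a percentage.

17.743144%

Chain via Orion Energy Co. → Cobalt Capital LLC → Quarry Textiles S.p.A. (R2): 34% × 82% × 46% × 23% = 2.949704% of Vantage Media Ltd.
Chain via Silverbay Mining NL → Redpoint Realty LP → Summit Shipping BV (R2): 20% × 12% × 57% × 58% = 0.79344% of Vantage Media Ltd.
Direct interest in Vantage Media Ltd: 14%.
Aggregating (R1): 2.949704% + 0.79344% + 14% = 17.743144%.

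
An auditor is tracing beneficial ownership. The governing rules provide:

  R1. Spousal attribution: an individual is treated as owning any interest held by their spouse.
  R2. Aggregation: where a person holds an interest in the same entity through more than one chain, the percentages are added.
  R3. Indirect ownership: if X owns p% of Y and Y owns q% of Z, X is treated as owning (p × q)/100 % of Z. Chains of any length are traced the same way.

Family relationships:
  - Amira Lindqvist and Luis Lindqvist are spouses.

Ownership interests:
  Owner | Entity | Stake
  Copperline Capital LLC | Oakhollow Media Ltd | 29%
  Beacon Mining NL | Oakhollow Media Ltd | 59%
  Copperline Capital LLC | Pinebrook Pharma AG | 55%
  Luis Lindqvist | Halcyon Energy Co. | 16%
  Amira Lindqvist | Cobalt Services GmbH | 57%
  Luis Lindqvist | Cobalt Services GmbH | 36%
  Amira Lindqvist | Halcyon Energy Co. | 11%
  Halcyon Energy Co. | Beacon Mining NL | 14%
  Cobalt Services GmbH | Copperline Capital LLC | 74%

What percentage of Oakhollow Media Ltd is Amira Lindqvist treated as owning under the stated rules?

By spousal attribution (R1), Amira Lindqvist is treated as also owning Luis Lindqvist's interest in Cobalt Services GmbH, giving 57% + 36% = 93%.
By spousal attribution (R1), Amira Lindqvist is treated as also owning Luis Lindqvist's interest in Halcyon Energy Co, giving 11% + 16% = 27%.
Chain via Cobalt Services GmbH → Copperline Capital LLC (R3): 93% × 74% × 29% = 19.9578% of Oakhollow Media Ltd.
Chain via Halcyon Energy Co. → Beacon Mining NL (R3): 27% × 14% × 59% = 2.2302% of Oakhollow Media Ltd.
Aggregating (R2): 19.9578% + 2.2302% = 22.188%.

22.188%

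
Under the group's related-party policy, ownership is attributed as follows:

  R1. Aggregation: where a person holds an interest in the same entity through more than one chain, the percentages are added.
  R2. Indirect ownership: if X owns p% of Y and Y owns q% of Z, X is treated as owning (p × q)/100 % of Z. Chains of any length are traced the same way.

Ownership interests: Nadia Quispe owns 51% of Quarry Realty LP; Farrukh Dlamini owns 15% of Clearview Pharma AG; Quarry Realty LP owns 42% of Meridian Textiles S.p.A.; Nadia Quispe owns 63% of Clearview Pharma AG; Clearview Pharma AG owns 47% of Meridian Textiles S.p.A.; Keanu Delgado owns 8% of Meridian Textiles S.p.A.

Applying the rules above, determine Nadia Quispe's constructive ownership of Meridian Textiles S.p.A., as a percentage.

Chain via Clearview Pharma AG (R2): 63% × 47% = 29.61% of Meridian Textiles S.p.A.
Chain via Quarry Realty LP (R2): 51% × 42% = 21.42% of Meridian Textiles S.p.A.
Aggregating (R1): 29.61% + 21.42% = 51.03%.

51.03%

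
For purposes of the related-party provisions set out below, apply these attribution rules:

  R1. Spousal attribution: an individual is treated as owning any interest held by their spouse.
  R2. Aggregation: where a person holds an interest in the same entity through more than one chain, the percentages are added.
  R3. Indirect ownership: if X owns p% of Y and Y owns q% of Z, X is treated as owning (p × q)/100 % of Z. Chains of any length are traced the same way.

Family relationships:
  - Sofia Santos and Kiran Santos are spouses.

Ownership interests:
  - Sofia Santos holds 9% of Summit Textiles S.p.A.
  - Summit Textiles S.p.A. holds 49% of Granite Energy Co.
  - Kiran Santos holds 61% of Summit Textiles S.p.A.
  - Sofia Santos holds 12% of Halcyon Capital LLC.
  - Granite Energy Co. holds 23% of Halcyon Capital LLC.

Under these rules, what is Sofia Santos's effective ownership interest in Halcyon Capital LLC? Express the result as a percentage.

19.889%

By spousal attribution (R1), Sofia Santos is treated as also owning Kiran Santos's interest in Summit Textiles S.p.A, giving 9% + 61% = 70%.
Chain via Summit Textiles S.p.A. → Granite Energy Co. (R3): 70% × 49% × 23% = 7.889% of Halcyon Capital LLC.
Direct interest in Halcyon Capital LLC: 12%.
Aggregating (R2): 7.889% + 12% = 19.889%.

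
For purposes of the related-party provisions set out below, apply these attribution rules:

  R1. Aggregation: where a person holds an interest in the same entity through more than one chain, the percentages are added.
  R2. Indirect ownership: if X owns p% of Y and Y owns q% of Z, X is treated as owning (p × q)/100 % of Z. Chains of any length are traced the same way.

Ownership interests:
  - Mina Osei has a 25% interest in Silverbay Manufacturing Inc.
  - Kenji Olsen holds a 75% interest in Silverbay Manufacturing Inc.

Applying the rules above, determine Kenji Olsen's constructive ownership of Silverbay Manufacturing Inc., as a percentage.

Direct interest in Silverbay Manufacturing Inc: 75%.

75%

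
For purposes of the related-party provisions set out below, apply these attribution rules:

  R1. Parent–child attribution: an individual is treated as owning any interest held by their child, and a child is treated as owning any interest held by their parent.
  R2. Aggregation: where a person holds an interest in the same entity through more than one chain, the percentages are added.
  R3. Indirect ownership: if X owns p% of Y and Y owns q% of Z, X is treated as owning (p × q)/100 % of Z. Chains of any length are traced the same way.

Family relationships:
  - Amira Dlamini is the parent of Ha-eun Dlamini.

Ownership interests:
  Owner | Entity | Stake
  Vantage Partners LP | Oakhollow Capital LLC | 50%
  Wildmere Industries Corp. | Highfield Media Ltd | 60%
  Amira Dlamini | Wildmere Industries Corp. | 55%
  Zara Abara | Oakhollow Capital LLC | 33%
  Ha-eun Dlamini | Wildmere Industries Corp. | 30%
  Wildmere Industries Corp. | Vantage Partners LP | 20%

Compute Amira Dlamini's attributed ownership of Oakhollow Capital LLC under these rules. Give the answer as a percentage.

8.5%

By parent–child attribution (R1), Amira Dlamini is treated as also owning Ha-eun Dlamini's interest in Wildmere Industries Corp, giving 55% + 30% = 85%.
Chain via Wildmere Industries Corp. → Vantage Partners LP (R3): 85% × 20% × 50% = 8.5% of Oakhollow Capital LLC.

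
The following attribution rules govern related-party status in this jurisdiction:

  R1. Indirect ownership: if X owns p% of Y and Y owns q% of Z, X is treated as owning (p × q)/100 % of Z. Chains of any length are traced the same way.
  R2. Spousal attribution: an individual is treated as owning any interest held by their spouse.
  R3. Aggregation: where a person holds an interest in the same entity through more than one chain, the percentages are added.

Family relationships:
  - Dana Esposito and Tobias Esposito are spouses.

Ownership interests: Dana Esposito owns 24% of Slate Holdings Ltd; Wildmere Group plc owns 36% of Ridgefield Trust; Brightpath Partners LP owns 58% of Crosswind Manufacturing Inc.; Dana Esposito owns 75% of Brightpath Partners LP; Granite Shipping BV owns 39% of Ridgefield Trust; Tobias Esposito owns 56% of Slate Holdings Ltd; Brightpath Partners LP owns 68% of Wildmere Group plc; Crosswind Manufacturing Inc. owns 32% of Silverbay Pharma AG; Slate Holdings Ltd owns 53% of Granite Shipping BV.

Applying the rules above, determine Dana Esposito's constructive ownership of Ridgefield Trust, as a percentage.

By spousal attribution (R2), Dana Esposito is treated as also owning Tobias Esposito's interest in Slate Holdings Ltd, giving 24% + 56% = 80%.
Chain via Brightpath Partners LP → Wildmere Group plc (R1): 75% × 68% × 36% = 18.36% of Ridgefield Trust.
Chain via Slate Holdings Ltd → Granite Shipping BV (R1): 80% × 53% × 39% = 16.536% of Ridgefield Trust.
Aggregating (R3): 18.36% + 16.536% = 34.896%.

34.896%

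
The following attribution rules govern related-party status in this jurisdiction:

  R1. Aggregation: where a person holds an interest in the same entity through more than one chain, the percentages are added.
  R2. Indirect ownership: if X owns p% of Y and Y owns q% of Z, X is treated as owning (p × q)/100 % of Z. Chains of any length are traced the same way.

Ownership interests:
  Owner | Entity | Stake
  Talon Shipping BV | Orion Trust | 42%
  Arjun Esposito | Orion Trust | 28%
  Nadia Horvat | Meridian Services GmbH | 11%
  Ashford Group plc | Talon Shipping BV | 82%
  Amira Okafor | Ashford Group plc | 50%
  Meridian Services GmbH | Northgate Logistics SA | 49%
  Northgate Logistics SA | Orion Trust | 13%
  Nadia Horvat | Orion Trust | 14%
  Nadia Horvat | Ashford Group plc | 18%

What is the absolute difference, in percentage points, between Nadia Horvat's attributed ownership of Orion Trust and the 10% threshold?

Chain via Meridian Services GmbH → Northgate Logistics SA (R2): 11% × 49% × 13% = 0.7007% of Orion Trust.
Chain via Ashford Group plc → Talon Shipping BV (R2): 18% × 82% × 42% = 6.1992% of Orion Trust.
Direct interest in Orion Trust: 14%.
Aggregating (R1): 0.7007% + 6.1992% + 14% = 20.8999%.
20.8999% exceeds the 10% threshold by 10.8999 percentage points.

10.8999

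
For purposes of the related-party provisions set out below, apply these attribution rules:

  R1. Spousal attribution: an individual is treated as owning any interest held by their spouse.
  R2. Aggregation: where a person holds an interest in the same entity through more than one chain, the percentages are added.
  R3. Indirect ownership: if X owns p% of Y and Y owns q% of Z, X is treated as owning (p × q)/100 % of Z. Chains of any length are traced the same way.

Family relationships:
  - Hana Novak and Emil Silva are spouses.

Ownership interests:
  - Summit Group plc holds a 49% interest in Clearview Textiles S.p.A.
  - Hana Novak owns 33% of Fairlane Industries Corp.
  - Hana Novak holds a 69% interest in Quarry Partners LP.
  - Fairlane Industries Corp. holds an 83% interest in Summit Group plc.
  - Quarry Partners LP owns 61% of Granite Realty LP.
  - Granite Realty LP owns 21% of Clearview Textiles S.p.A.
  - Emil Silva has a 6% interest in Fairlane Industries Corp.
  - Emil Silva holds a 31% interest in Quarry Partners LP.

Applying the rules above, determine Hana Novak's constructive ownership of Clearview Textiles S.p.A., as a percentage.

By spousal attribution (R1), Hana Novak is treated as also owning Emil Silva's interest in Fairlane Industries Corp, giving 33% + 6% = 39%.
By spousal attribution (R1), Hana Novak is treated as also owning Emil Silva's interest in Quarry Partners LP, giving 69% + 31% = 100%.
Chain via Fairlane Industries Corp. → Summit Group plc (R3): 39% × 83% × 49% = 15.8613% of Clearview Textiles S.p.A.
Chain via Quarry Partners LP → Granite Realty LP (R3): 100% × 61% × 21% = 12.81% of Clearview Textiles S.p.A.
Aggregating (R2): 15.8613% + 12.81% = 28.6713%.

28.6713%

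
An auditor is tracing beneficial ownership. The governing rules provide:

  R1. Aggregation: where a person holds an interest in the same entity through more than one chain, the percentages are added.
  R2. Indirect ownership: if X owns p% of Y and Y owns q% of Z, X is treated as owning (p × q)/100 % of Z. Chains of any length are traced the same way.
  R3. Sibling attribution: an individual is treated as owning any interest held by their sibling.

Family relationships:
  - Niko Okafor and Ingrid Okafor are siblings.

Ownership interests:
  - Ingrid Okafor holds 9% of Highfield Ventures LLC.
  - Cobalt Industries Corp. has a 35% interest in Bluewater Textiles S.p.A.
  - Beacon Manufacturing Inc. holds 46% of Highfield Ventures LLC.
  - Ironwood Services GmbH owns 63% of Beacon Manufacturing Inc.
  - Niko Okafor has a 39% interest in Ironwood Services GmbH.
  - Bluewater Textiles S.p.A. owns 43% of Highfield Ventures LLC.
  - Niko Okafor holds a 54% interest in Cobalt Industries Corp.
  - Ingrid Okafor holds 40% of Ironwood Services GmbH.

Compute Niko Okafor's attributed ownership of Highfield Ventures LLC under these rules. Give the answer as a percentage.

40.0212%

By sibling attribution (R3), Niko Okafor is treated as also owning Ingrid Okafor's interest in Ironwood Services GmbH, giving 39% + 40% = 79%.
By sibling attribution (R3), Niko Okafor is treated as owning Ingrid Okafor's 9% interest in Highfield Ventures LLC.
Chain via Cobalt Industries Corp. → Bluewater Textiles S.p.A. (R2): 54% × 35% × 43% = 8.127% of Highfield Ventures LLC.
Chain via Ironwood Services GmbH → Beacon Manufacturing Inc. (R2): 79% × 63% × 46% = 22.8942% of Highfield Ventures LLC.
Direct interest in Highfield Ventures LLC: 9%.
Aggregating (R1): 8.127% + 22.8942% + 9% = 40.0212%.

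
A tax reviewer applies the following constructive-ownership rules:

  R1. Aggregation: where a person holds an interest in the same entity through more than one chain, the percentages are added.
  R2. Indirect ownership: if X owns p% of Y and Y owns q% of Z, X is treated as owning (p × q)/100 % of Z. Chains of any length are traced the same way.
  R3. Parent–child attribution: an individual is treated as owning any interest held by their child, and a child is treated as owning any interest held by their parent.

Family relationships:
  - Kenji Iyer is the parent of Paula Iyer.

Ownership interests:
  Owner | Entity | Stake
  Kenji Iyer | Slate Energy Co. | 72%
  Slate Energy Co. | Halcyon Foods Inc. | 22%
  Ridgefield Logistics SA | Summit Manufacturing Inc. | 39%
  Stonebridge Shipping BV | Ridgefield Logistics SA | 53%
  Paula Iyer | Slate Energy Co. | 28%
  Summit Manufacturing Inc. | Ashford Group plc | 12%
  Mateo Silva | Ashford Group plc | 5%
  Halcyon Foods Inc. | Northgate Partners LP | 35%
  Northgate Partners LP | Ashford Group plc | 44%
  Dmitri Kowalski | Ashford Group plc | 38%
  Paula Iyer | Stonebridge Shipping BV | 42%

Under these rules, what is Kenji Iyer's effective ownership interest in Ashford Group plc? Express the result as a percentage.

By parent–child attribution (R3), Kenji Iyer is treated as also owning Paula Iyer's interest in Slate Energy Co, giving 72% + 28% = 100%.
By parent–child attribution (R3), Kenji Iyer is treated as owning Paula Iyer's 42% interest in Stonebridge Shipping BV.
Chain via Slate Energy Co. → Halcyon Foods Inc. → Northgate Partners LP (R2): 100% × 22% × 35% × 44% = 3.388% of Ashford Group plc.
Chain via Stonebridge Shipping BV → Ridgefield Logistics SA → Summit Manufacturing Inc. (R2): 42% × 53% × 39% × 12% = 1.041768% of Ashford Group plc.
Aggregating (R1): 3.388% + 1.041768% = 4.429768%.

4.429768%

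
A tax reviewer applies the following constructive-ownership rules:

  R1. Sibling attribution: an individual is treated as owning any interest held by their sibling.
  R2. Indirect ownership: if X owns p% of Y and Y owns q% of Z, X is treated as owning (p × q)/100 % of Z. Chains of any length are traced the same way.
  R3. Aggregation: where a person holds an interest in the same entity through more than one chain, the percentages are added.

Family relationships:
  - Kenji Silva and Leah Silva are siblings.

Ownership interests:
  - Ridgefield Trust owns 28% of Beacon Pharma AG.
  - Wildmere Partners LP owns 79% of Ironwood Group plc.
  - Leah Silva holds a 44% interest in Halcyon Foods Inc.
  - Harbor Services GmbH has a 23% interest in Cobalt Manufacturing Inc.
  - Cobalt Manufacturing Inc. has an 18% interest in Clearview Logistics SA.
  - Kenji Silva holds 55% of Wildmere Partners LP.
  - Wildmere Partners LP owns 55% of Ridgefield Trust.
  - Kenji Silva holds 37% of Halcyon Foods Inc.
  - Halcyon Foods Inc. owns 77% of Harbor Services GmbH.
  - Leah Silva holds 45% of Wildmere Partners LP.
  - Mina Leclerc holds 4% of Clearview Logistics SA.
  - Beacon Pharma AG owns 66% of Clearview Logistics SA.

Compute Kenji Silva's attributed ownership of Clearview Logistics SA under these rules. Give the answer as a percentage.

12.746118%

By sibling attribution (R1), Kenji Silva is treated as also owning Leah Silva's interest in Halcyon Foods Inc, giving 37% + 44% = 81%.
By sibling attribution (R1), Kenji Silva is treated as also owning Leah Silva's interest in Wildmere Partners LP, giving 55% + 45% = 100%.
Chain via Halcyon Foods Inc. → Harbor Services GmbH → Cobalt Manufacturing Inc. (R2): 81% × 77% × 23% × 18% = 2.582118% of Clearview Logistics SA.
Chain via Wildmere Partners LP → Ridgefield Trust → Beacon Pharma AG (R2): 100% × 55% × 28% × 66% = 10.164% of Clearview Logistics SA.
Aggregating (R3): 2.582118% + 10.164% = 12.746118%.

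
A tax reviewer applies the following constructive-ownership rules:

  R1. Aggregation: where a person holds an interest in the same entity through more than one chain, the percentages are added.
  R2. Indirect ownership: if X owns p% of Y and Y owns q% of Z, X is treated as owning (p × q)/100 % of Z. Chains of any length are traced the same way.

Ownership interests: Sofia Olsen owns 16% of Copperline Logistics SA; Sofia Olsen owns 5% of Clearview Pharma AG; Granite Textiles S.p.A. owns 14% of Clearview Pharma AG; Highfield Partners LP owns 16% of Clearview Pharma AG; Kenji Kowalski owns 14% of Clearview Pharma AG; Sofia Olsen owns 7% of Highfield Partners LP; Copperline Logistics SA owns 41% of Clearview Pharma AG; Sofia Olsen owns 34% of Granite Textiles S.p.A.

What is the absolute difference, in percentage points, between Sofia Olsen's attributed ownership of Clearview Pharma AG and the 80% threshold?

62.56

Chain via Copperline Logistics SA (R2): 16% × 41% = 6.56% of Clearview Pharma AG.
Chain via Granite Textiles S.p.A. (R2): 34% × 14% = 4.76% of Clearview Pharma AG.
Chain via Highfield Partners LP (R2): 7% × 16% = 1.12% of Clearview Pharma AG.
Direct interest in Clearview Pharma AG: 5%.
Aggregating (R1): 6.56% + 4.76% + 1.12% + 5% = 17.44%.
17.44% falls short of the 80% threshold by 62.56 percentage points.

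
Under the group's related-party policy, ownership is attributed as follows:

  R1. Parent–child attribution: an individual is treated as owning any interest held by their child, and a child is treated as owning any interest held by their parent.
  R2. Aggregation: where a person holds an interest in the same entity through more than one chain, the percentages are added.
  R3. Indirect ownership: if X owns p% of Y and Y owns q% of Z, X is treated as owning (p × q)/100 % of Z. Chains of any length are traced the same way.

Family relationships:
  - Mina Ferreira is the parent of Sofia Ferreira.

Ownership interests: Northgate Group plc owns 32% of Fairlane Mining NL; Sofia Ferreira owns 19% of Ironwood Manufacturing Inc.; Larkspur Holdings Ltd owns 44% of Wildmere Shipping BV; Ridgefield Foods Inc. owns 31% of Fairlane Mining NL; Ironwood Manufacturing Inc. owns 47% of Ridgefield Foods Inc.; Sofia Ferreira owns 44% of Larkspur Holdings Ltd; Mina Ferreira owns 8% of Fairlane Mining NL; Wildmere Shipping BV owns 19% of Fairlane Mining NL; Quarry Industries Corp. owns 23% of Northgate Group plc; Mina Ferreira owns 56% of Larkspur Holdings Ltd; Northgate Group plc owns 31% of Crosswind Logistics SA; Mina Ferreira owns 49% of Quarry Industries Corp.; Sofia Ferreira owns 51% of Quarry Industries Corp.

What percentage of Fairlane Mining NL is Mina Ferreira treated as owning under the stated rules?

26.4883%

By parent–child attribution (R1), Mina Ferreira is treated as also owning Sofia Ferreira's interest in Larkspur Holdings Ltd, giving 56% + 44% = 100%.
By parent–child attribution (R1), Mina Ferreira is treated as also owning Sofia Ferreira's interest in Quarry Industries Corp, giving 49% + 51% = 100%.
By parent–child attribution (R1), Mina Ferreira is treated as owning Sofia Ferreira's 19% interest in Ironwood Manufacturing Inc.
Chain via Larkspur Holdings Ltd → Wildmere Shipping BV (R3): 100% × 44% × 19% = 8.36% of Fairlane Mining NL.
Chain via Quarry Industries Corp. → Northgate Group plc (R3): 100% × 23% × 32% = 7.36% of Fairlane Mining NL.
Direct interest in Fairlane Mining NL: 8%.
Chain via Ironwood Manufacturing Inc. → Ridgefield Foods Inc. (R3): 19% × 47% × 31% = 2.7683% of Fairlane Mining NL.
Aggregating (R2): 8.36% + 7.36% + 8% + 2.7683% = 26.4883%.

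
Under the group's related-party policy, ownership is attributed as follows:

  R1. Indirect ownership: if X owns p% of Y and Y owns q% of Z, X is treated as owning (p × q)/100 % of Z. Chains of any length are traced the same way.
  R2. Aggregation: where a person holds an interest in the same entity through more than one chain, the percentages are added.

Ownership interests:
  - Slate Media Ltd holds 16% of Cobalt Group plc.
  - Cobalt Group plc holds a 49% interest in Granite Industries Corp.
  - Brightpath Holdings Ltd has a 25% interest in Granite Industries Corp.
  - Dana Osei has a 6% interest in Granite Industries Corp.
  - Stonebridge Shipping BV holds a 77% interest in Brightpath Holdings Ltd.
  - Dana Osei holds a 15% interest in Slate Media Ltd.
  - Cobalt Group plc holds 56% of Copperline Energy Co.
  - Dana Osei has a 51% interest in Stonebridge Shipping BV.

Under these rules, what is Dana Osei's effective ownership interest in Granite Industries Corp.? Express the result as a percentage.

Chain via Slate Media Ltd → Cobalt Group plc (R1): 15% × 16% × 49% = 1.176% of Granite Industries Corp.
Chain via Stonebridge Shipping BV → Brightpath Holdings Ltd (R1): 51% × 77% × 25% = 9.8175% of Granite Industries Corp.
Direct interest in Granite Industries Corp: 6%.
Aggregating (R2): 1.176% + 9.8175% + 6% = 16.9935%.

16.9935%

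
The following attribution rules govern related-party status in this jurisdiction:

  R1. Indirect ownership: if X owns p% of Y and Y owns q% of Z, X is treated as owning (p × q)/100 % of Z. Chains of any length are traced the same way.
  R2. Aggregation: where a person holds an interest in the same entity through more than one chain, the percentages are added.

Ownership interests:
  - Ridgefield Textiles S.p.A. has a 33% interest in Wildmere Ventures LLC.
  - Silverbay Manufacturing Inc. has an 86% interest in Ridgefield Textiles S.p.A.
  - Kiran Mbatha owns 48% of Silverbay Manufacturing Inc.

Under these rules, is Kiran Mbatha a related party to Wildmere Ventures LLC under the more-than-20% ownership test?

Chain via Silverbay Manufacturing Inc. → Ridgefield Textiles S.p.A. (R1): 48% × 86% × 33% = 13.6224% of Wildmere Ventures LLC.
13.6224% does not exceed the 20% threshold, so Kiran is not a related party to Wildmere Ventures LLC.

No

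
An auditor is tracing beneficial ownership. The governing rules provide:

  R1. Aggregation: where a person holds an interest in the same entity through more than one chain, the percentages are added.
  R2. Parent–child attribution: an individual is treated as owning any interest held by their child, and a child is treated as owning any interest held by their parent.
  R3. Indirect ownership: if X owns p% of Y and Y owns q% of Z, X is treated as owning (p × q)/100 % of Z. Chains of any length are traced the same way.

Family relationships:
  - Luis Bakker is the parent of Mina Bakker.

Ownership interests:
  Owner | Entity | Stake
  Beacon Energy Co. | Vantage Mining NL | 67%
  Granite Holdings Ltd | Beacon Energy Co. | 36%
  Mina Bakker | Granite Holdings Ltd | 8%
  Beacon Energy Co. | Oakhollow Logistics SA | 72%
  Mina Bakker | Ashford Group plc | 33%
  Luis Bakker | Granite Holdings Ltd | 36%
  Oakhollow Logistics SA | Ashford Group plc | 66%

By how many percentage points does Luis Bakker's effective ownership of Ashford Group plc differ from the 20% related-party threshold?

20.527168

By parent–child attribution (R2), Luis Bakker is treated as also owning Mina Bakker's interest in Granite Holdings Ltd, giving 36% + 8% = 44%.
By parent–child attribution (R2), Luis Bakker is treated as owning Mina Bakker's 33% interest in Ashford Group plc.
Chain via Granite Holdings Ltd → Beacon Energy Co. → Oakhollow Logistics SA (R3): 44% × 36% × 72% × 66% = 7.527168% of Ashford Group plc.
Direct interest in Ashford Group plc: 33%.
Aggregating (R1): 7.527168% + 33% = 40.527168%.
40.527168% exceeds the 20% threshold by 20.527168 percentage points.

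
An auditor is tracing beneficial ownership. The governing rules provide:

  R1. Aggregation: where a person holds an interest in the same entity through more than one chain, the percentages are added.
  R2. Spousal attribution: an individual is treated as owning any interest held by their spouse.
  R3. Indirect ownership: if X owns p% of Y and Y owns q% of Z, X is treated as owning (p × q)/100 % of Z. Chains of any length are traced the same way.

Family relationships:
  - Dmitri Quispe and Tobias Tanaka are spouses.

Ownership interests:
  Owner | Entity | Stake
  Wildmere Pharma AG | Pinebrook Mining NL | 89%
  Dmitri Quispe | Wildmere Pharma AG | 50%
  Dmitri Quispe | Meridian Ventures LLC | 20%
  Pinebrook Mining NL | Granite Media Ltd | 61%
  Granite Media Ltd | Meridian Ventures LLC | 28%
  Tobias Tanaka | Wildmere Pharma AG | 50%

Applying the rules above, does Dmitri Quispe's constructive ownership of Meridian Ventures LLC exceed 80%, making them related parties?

No

By spousal attribution (R2), Dmitri Quispe is treated as also owning Tobias Tanaka's interest in Wildmere Pharma AG, giving 50% + 50% = 100%.
Chain via Wildmere Pharma AG → Pinebrook Mining NL → Granite Media Ltd (R3): 100% × 89% × 61% × 28% = 15.2012% of Meridian Ventures LLC.
Direct interest in Meridian Ventures LLC: 20%.
Aggregating (R1): 15.2012% + 20% = 35.2012%.
35.2012% does not exceed the 80% threshold, so Dmitri is not a related party to Meridian Ventures LLC.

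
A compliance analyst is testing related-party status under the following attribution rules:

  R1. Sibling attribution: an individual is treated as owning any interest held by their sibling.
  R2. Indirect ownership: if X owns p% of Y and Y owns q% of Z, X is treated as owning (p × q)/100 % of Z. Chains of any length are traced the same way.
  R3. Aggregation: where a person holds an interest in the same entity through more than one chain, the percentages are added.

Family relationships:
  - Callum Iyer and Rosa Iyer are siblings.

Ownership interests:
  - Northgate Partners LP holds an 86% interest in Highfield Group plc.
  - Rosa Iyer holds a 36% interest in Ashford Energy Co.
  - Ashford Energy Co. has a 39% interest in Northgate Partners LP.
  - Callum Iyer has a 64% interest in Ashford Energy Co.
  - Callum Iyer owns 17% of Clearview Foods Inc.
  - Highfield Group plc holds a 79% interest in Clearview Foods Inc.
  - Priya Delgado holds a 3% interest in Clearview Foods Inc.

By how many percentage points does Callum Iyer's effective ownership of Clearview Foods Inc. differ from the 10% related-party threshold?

33.4966

By sibling attribution (R1), Callum Iyer is treated as also owning Rosa Iyer's interest in Ashford Energy Co, giving 64% + 36% = 100%.
Chain via Ashford Energy Co. → Northgate Partners LP → Highfield Group plc (R2): 100% × 39% × 86% × 79% = 26.4966% of Clearview Foods Inc.
Direct interest in Clearview Foods Inc: 17%.
Aggregating (R3): 26.4966% + 17% = 43.4966%.
43.4966% exceeds the 10% threshold by 33.4966 percentage points.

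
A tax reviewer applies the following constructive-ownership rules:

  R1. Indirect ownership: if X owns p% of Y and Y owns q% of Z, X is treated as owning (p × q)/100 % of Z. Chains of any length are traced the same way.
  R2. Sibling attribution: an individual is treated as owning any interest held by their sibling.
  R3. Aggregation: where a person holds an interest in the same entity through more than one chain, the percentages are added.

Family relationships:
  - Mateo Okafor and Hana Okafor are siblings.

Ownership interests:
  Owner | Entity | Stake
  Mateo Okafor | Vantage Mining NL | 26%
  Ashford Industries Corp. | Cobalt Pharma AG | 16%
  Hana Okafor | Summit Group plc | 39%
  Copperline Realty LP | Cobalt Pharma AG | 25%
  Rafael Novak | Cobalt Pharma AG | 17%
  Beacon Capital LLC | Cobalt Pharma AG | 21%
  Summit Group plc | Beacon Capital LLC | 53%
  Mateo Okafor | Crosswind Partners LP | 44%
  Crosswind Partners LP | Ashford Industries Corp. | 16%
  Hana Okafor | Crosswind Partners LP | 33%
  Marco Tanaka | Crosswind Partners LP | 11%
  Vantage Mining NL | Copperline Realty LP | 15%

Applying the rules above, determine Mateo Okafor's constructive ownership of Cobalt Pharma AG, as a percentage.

By sibling attribution (R2), Mateo Okafor is treated as also owning Hana Okafor's interest in Crosswind Partners LP, giving 44% + 33% = 77%.
By sibling attribution (R2), Mateo Okafor is treated as owning Hana Okafor's 39% interest in Summit Group plc.
Chain via Vantage Mining NL → Copperline Realty LP (R1): 26% × 15% × 25% = 0.975% of Cobalt Pharma AG.
Chain via Crosswind Partners LP → Ashford Industries Corp. (R1): 77% × 16% × 16% = 1.9712% of Cobalt Pharma AG.
Chain via Summit Group plc → Beacon Capital LLC (R1): 39% × 53% × 21% = 4.3407% of Cobalt Pharma AG.
Aggregating (R3): 0.975% + 1.9712% + 4.3407% = 7.2869%.

7.2869%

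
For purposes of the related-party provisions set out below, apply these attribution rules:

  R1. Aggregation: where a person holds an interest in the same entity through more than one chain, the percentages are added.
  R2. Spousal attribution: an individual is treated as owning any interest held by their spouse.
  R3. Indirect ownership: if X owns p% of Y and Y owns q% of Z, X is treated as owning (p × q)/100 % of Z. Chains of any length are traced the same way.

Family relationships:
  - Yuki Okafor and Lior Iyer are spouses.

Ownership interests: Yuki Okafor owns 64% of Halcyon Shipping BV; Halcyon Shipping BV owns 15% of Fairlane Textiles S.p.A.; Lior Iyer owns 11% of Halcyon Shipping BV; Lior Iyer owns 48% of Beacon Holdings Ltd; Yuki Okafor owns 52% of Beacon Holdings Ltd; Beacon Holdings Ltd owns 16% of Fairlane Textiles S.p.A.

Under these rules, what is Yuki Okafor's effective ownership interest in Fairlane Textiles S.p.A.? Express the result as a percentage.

27.25%

By spousal attribution (R2), Yuki Okafor is treated as also owning Lior Iyer's interest in Halcyon Shipping BV, giving 64% + 11% = 75%.
By spousal attribution (R2), Yuki Okafor is treated as also owning Lior Iyer's interest in Beacon Holdings Ltd, giving 52% + 48% = 100%.
Chain via Halcyon Shipping BV (R3): 75% × 15% = 11.25% of Fairlane Textiles S.p.A.
Chain via Beacon Holdings Ltd (R3): 100% × 16% = 16% of Fairlane Textiles S.p.A.
Aggregating (R1): 11.25% + 16% = 27.25%.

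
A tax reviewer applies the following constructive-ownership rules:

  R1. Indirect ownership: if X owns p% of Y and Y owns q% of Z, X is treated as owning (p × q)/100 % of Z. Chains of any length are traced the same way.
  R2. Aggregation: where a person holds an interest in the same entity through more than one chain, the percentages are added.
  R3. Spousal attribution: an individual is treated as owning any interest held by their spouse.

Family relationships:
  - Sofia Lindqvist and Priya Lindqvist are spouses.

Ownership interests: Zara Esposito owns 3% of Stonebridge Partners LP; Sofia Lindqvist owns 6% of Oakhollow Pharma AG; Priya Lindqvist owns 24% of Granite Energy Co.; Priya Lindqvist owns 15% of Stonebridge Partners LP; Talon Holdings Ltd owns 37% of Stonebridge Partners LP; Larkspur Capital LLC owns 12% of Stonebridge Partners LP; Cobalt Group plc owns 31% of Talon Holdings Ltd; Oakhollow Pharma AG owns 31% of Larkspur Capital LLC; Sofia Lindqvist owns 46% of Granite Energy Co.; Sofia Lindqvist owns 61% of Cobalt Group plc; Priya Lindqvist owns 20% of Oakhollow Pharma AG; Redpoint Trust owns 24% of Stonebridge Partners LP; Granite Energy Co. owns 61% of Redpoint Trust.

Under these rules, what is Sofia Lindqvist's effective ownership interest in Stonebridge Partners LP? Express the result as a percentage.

33.2119%

By spousal attribution (R3), Sofia Lindqvist is treated as also owning Priya Lindqvist's interest in Oakhollow Pharma AG, giving 6% + 20% = 26%.
By spousal attribution (R3), Sofia Lindqvist is treated as also owning Priya Lindqvist's interest in Granite Energy Co, giving 46% + 24% = 70%.
By spousal attribution (R3), Sofia Lindqvist is treated as owning Priya Lindqvist's 15% interest in Stonebridge Partners LP.
Chain via Oakhollow Pharma AG → Larkspur Capital LLC (R1): 26% × 31% × 12% = 0.9672% of Stonebridge Partners LP.
Chain via Granite Energy Co. → Redpoint Trust (R1): 70% × 61% × 24% = 10.248% of Stonebridge Partners LP.
Chain via Cobalt Group plc → Talon Holdings Ltd (R1): 61% × 31% × 37% = 6.9967% of Stonebridge Partners LP.
Direct interest in Stonebridge Partners LP: 15%.
Aggregating (R2): 0.9672% + 10.248% + 6.9967% + 15% = 33.2119%.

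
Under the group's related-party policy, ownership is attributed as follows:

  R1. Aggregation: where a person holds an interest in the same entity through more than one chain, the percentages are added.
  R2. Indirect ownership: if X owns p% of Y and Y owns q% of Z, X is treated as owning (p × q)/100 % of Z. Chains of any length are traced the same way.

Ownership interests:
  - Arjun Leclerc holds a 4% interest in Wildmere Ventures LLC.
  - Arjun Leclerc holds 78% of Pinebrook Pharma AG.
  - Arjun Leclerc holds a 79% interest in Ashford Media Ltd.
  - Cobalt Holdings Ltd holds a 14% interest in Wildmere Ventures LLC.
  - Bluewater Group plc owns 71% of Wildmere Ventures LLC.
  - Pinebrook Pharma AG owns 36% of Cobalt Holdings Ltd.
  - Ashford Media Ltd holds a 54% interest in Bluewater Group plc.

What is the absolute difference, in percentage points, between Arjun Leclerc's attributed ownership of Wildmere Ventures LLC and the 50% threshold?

11.7802

Chain via Pinebrook Pharma AG → Cobalt Holdings Ltd (R2): 78% × 36% × 14% = 3.9312% of Wildmere Ventures LLC.
Chain via Ashford Media Ltd → Bluewater Group plc (R2): 79% × 54% × 71% = 30.2886% of Wildmere Ventures LLC.
Direct interest in Wildmere Ventures LLC: 4%.
Aggregating (R1): 3.9312% + 30.2886% + 4% = 38.2198%.
38.2198% falls short of the 50% threshold by 11.7802 percentage points.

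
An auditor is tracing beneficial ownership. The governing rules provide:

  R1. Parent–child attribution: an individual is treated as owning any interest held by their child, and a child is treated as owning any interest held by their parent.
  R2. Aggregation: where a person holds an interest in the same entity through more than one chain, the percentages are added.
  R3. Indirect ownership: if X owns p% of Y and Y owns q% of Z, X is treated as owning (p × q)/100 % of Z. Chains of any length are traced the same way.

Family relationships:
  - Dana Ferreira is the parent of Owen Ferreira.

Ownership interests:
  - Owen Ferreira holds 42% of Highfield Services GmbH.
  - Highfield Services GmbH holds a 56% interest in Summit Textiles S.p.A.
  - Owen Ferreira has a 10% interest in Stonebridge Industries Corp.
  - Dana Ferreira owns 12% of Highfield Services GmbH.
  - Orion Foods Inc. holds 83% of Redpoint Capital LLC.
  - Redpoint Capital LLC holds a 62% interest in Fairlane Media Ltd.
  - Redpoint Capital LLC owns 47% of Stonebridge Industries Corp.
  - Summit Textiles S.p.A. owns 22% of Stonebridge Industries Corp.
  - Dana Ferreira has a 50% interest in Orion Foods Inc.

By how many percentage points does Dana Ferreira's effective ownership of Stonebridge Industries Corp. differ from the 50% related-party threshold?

13.8422

By parent–child attribution (R1), Dana Ferreira is treated as also owning Owen Ferreira's interest in Highfield Services GmbH, giving 12% + 42% = 54%.
By parent–child attribution (R1), Dana Ferreira is treated as owning Owen Ferreira's 10% interest in Stonebridge Industries Corp.
Chain via Orion Foods Inc. → Redpoint Capital LLC (R3): 50% × 83% × 47% = 19.505% of Stonebridge Industries Corp.
Chain via Highfield Services GmbH → Summit Textiles S.p.A. (R3): 54% × 56% × 22% = 6.6528% of Stonebridge Industries Corp.
Direct interest in Stonebridge Industries Corp: 10%.
Aggregating (R2): 19.505% + 6.6528% + 10% = 36.1578%.
36.1578% falls short of the 50% threshold by 13.8422 percentage points.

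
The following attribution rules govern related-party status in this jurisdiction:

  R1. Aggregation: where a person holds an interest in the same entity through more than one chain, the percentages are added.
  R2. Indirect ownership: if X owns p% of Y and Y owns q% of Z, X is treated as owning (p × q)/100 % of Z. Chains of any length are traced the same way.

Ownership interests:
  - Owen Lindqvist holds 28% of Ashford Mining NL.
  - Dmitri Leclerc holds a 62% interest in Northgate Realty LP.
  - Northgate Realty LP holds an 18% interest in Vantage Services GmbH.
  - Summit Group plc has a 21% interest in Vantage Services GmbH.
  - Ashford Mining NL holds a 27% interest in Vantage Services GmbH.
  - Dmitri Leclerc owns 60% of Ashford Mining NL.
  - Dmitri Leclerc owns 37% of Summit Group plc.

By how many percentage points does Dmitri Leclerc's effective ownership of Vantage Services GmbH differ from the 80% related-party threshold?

44.87

Chain via Summit Group plc (R2): 37% × 21% = 7.77% of Vantage Services GmbH.
Chain via Ashford Mining NL (R2): 60% × 27% = 16.2% of Vantage Services GmbH.
Chain via Northgate Realty LP (R2): 62% × 18% = 11.16% of Vantage Services GmbH.
Aggregating (R1): 7.77% + 16.2% + 11.16% = 35.13%.
35.13% falls short of the 80% threshold by 44.87 percentage points.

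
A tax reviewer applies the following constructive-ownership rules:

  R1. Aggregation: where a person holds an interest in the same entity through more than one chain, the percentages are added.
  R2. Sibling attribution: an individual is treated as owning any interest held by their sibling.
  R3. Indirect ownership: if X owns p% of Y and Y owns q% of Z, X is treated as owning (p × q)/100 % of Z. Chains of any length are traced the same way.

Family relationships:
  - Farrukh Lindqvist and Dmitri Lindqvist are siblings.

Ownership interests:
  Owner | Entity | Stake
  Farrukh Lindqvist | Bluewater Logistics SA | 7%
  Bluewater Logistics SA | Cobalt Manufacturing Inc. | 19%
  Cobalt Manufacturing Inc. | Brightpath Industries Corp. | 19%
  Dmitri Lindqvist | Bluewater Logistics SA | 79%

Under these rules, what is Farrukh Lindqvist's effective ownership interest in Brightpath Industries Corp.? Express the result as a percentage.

3.1046%

By sibling attribution (R2), Farrukh Lindqvist is treated as also owning Dmitri Lindqvist's interest in Bluewater Logistics SA, giving 7% + 79% = 86%.
Chain via Bluewater Logistics SA → Cobalt Manufacturing Inc. (R3): 86% × 19% × 19% = 3.1046% of Brightpath Industries Corp.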